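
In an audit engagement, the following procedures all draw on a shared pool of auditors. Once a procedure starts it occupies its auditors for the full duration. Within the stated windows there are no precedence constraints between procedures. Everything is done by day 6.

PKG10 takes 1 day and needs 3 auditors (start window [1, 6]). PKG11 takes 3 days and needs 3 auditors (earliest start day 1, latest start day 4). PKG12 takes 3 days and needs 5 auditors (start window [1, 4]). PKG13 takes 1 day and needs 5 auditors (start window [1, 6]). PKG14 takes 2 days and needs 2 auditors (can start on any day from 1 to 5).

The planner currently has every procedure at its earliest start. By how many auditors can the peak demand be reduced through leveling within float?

10

Early-start peak: d1:18  d2:10  d3:8  d4:0  d5:0  d6:0 ⇒ 18.
Leveled (PKG10@1, PKG11@1, PKG12@2, PKG13@5, PKG14@4): d1:6  d2:8  d3:8  d4:7  d5:7  d6:0 ⇒ 8.
Reduction 18 − 8 = 10.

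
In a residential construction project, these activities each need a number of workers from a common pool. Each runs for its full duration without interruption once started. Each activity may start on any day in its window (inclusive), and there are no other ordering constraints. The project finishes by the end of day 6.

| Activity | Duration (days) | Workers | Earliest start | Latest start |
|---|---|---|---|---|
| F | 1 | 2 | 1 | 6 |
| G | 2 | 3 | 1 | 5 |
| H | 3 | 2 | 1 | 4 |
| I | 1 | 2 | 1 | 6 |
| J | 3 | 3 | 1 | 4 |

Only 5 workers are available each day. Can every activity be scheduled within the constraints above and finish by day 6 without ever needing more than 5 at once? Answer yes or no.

Schedule F@1, G@1, H@2, I@3, J@4: d1:5  d2:5  d3:4  d4:5  d5:3  d6:3 — peak 5 ≤ 5.

yes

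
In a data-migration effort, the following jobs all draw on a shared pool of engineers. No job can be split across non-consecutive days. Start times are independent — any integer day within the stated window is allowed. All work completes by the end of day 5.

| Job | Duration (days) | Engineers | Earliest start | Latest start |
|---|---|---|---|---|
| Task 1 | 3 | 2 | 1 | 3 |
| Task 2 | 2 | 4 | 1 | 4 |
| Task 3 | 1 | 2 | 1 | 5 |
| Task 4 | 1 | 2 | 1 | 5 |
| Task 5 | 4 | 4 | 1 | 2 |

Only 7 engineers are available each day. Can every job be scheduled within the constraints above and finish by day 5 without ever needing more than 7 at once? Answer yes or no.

The minimum achievable peak is 8; 7 < 8, so no feasible schedule stays within the cap.

no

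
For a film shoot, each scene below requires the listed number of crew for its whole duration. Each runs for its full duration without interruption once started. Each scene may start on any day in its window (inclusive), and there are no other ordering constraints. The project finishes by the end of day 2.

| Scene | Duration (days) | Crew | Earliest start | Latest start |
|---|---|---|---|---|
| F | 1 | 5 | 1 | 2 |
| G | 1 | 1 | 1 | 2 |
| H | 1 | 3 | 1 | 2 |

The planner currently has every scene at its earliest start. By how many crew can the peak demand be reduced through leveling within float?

4

Early-start peak: d1:9  d2:0 ⇒ 9.
Leveled (F@1, G@2, H@2): d1:5  d2:4 ⇒ 5.
Reduction 9 − 5 = 4.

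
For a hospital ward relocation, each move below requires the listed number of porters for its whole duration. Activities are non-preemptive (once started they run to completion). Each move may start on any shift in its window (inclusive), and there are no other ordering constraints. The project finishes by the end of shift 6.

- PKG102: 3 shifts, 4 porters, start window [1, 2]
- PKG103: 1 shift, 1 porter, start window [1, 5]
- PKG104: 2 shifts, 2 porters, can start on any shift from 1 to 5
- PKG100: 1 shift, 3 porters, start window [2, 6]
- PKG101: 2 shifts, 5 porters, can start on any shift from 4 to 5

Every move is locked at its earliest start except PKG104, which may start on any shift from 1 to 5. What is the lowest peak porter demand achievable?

PKG104@1: s1:7  s2:9  s3:4  s4:5  s5:5  s6:0 → peak 9
PKG104@2: s1:5  s2:9  s3:6  s4:5  s5:5  s6:0 → peak 9
PKG104@3: s1:5  s2:7  s3:6  s4:7  s5:5  s6:0 → peak 7
PKG104@4: s1:5  s2:7  s3:4  s4:7  s5:7  s6:0 → peak 7
PKG104@5: s1:5  s2:7  s3:4  s4:5  s5:7  s6:2 → peak 7
Best is PKG104@3, peak 7.

7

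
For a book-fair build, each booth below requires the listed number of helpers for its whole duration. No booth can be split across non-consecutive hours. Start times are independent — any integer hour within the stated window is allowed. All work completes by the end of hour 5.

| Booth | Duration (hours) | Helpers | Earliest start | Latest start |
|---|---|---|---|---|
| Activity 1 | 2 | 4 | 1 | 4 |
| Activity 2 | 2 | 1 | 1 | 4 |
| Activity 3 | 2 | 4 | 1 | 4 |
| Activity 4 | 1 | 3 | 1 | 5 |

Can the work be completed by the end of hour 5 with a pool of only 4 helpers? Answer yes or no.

Total helper-hours = 21; over 5 hours the average is 21/5 > 4, so some hour must exceed 4.

no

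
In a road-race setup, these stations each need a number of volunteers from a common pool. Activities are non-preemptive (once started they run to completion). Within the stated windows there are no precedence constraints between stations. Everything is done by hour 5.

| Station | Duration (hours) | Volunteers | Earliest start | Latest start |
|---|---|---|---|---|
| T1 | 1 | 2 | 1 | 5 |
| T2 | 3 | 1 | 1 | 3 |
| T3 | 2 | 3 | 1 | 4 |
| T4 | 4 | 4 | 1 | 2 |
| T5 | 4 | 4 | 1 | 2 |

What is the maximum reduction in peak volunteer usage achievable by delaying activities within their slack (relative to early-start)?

3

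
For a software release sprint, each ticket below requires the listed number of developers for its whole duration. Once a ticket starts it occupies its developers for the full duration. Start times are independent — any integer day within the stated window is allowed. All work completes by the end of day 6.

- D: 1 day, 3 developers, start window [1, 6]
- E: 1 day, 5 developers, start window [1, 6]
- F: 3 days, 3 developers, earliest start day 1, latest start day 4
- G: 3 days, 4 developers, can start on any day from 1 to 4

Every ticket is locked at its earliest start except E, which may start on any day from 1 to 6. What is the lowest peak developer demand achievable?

10

E@1: d1:15  d2:7  d3:7  d4:0  d5:0  d6:0 → peak 15
E@2: d1:10  d2:12  d3:7  d4:0  d5:0  d6:0 → peak 12
E@3: d1:10  d2:7  d3:12  d4:0  d5:0  d6:0 → peak 12
E@4: d1:10  d2:7  d3:7  d4:5  d5:0  d6:0 → peak 10
E@5: d1:10  d2:7  d3:7  d4:0  d5:5  d6:0 → peak 10
E@6: d1:10  d2:7  d3:7  d4:0  d5:0  d6:5 → peak 10
Best is E@4, peak 10.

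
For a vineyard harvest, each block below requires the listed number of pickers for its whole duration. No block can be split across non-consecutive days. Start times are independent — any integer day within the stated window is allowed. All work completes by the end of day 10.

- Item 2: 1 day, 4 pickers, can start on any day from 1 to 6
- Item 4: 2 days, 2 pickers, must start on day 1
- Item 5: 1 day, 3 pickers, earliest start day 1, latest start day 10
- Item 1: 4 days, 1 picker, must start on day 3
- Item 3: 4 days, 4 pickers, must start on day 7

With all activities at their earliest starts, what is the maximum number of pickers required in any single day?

9

Early-start schedule: Item 2@1, Item 4@1, Item 5@1, Item 1@3, Item 3@7.
Load per day: day 1: 9, day 2: 2, day 3: 1, day 4: 1, day 5: 1, day 6: 1, day 7: 4, day 8: 4, day 9: 4, day 10: 4.
Peak is 9.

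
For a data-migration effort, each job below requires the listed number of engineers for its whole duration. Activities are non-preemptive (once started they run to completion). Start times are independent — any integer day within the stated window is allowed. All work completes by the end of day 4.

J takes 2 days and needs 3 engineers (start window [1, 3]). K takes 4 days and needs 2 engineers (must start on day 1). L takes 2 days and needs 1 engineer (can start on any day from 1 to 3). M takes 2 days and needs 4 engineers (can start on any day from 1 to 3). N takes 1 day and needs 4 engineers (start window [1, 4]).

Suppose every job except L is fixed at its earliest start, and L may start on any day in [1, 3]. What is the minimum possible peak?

13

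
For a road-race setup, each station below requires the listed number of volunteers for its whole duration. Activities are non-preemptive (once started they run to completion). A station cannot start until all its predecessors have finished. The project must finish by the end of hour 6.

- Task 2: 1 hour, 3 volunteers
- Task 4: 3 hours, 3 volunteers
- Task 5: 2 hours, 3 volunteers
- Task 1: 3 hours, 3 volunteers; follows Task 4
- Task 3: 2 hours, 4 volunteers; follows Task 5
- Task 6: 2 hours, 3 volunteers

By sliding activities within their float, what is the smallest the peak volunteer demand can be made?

Early-start (Task 2@1, Task 4@1, Task 5@1, Task 1@4, Task 3@3, Task 6@1) gives peak 12: h1:12  h2:9  h3:7  h4:7  h5:3  h6:3.
Shift Task 6→5.
Schedule Task 2@1, Task 4@1, Task 5@1, Task 1@4, Task 3@3, Task 6@5: h1:9  h2:6  h3:7  h4:7  h5:6  h6:6 — peak 9.

9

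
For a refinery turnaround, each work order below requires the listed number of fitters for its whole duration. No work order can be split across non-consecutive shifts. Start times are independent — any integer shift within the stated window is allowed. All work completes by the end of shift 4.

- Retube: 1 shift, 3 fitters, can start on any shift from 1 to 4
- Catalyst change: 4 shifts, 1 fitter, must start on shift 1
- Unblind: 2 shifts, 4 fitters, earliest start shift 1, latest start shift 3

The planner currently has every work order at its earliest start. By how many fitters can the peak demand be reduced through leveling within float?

Early-start peak: s1:8  s2:5  s3:1  s4:1 ⇒ 8.
Leveled (Retube@1, Catalyst change@1, Unblind@2): s1:4  s2:5  s3:5  s4:1 ⇒ 5.
Reduction 8 − 5 = 3.

3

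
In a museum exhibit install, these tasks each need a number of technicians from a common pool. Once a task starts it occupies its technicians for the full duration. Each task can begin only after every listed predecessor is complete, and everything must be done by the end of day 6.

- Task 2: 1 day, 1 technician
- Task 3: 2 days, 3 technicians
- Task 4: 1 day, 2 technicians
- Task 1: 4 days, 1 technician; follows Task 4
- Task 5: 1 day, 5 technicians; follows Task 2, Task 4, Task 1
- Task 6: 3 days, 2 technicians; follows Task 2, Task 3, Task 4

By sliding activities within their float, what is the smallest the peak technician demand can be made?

Early-start (Task 2@1, Task 3@1, Task 4@1, Task 1@2, Task 5@6, Task 6@3) gives peak 6: d1:6  d2:4  d3:3  d4:3  d5:3  d6:5.
Shift Task 2→2.
Schedule Task 2@2, Task 3@1, Task 4@1, Task 1@2, Task 5@6, Task 6@3: d1:5  d2:5  d3:3  d4:3  d5:3  d6:5 — peak 5.
No arrangement of the 8 feasible schedules does better.

5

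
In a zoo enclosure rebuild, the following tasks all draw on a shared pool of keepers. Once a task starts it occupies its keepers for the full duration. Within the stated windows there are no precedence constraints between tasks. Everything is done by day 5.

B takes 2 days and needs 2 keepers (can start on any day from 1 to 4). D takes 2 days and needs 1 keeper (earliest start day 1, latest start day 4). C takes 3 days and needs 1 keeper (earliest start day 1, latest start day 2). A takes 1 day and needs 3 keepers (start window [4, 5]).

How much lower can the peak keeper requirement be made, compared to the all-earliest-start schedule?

Early-start peak: d1:4  d2:4  d3:1  d4:3  d5:0 ⇒ 4.
Leveled (B@1, D@3, C@1, A@5): d1:3  d2:3  d3:2  d4:1  d5:3 ⇒ 3.
Reduction 4 − 3 = 1.

1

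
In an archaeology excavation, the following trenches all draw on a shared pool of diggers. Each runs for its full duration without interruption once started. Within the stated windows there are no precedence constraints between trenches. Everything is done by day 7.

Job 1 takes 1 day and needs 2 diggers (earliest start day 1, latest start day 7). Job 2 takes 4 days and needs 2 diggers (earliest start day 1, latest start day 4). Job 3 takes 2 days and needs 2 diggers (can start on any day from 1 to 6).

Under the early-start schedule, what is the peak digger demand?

6

Early-start schedule: Job 1@1, Job 2@1, Job 3@1.
Load per day: day 1: 6, day 2: 4, day 3: 2, day 4: 2, day 5: 0, day 6: 0, day 7: 0.
Peak is 6.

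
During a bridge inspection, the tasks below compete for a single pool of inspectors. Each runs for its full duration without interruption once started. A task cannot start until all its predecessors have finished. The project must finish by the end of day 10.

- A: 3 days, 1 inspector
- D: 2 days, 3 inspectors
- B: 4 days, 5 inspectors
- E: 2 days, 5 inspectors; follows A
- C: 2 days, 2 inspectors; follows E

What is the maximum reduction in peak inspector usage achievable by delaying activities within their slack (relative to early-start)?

4

Early-start peak: d1:9  d2:9  d3:6  d4:10  d5:5  d6:2  d7:2  d8:0  d9:0  d10:0 ⇒ 10.
Leveled (A@1, D@1, B@3, E@7, C@9): d1:4  d2:4  d3:6  d4:5  d5:5  d6:5  d7:5  d8:5  d9:2  d10:2 ⇒ 6.
Reduction 10 − 6 = 4.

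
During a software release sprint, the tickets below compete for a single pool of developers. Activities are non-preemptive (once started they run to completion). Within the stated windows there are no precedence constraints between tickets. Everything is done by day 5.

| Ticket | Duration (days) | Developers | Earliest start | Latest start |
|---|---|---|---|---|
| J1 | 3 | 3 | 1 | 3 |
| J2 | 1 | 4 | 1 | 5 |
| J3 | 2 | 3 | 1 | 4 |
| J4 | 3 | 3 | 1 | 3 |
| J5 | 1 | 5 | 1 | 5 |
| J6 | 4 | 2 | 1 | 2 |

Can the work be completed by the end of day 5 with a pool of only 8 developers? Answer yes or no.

no

Total developer-days = 41; over 5 days the average is 41/5 > 8, so some day must exceed 8.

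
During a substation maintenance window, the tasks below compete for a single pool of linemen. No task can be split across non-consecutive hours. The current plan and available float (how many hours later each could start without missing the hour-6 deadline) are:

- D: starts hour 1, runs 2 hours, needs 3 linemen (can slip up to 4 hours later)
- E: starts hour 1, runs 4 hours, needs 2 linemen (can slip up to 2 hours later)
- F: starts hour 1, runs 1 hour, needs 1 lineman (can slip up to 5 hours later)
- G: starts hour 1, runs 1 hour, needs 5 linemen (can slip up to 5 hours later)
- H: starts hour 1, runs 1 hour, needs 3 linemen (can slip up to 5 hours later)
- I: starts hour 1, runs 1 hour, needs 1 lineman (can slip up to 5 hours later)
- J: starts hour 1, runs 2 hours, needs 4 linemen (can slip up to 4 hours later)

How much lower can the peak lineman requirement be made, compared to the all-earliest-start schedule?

13

Early-start peak: h1:19  h2:9  h3:2  h4:2  h5:0  h6:0 ⇒ 19.
Leveled (D@1, E@1, F@1, G@5, H@6, I@2, J@3): h1:6  h2:6  h3:6  h4:6  h5:5  h6:3 ⇒ 6.
Reduction 19 − 6 = 13.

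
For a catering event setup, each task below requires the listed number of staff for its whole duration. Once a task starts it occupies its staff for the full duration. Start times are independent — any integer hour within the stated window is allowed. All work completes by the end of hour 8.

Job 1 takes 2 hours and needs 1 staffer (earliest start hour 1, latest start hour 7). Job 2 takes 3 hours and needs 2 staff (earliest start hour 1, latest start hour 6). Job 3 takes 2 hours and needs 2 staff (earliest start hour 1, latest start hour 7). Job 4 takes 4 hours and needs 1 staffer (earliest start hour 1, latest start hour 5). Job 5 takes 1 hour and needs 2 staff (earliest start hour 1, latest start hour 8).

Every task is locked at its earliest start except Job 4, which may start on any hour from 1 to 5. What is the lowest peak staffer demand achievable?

7

Job 4@1: h1:8  h2:6  h3:3  h4:1  h5:0  h6:0  h7:0  h8:0 → peak 8
Job 4@2: h1:7  h2:6  h3:3  h4:1  h5:1  h6:0  h7:0  h8:0 → peak 7
Job 4@3: h1:7  h2:5  h3:3  h4:1  h5:1  h6:1  h7:0  h8:0 → peak 7
Job 4@4: h1:7  h2:5  h3:2  h4:1  h5:1  h6:1  h7:1  h8:0 → peak 7
Job 4@5: h1:7  h2:5  h3:2  h4:0  h5:1  h6:1  h7:1  h8:1 → peak 7
Best is Job 4@2, peak 7.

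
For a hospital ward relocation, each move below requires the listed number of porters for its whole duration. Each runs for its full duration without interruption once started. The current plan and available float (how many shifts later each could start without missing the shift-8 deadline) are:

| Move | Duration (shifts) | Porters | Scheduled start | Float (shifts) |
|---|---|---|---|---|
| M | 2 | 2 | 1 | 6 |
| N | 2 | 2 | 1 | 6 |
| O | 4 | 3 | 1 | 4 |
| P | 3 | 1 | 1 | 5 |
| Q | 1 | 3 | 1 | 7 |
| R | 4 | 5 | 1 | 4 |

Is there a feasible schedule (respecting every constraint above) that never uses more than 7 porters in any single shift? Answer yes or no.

Schedule M@1, N@1, O@1, P@3, Q@3, R@5: s1:7  s2:7  s3:7  s4:4  s5:6  s6:5  s7:5  s8:5 — peak 7 ≤ 7.

yes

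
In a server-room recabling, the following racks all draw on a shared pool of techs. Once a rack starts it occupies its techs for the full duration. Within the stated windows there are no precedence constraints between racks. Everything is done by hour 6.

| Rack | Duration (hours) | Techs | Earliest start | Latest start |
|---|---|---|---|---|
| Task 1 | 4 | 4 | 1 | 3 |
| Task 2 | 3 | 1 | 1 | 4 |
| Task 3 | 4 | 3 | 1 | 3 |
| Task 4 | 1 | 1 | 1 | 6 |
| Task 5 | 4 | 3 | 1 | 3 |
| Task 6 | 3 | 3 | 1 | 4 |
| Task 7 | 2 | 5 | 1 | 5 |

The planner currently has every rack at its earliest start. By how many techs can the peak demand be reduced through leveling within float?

Early-start peak: h1:20  h2:19  h3:14  h4:10  h5:0  h6:0 ⇒ 20.
Leveled (Task 1@1, Task 2@1, Task 3@1, Task 4@1, Task 5@1, Task 6@4, Task 7@5): h1:12  h2:11  h3:11  h4:13  h5:8  h6:8 ⇒ 13.
Reduction 20 − 13 = 7.

7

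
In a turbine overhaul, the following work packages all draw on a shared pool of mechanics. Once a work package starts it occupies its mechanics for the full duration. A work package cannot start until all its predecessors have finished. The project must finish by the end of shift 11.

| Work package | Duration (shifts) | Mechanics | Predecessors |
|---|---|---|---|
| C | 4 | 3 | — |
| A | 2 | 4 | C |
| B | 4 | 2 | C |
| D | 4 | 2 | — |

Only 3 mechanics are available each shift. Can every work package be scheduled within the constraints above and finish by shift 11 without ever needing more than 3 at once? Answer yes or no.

Total mechanic-shifts = 36; over 11 shifts the average is 36/11 > 3, so some shift must exceed 3.

no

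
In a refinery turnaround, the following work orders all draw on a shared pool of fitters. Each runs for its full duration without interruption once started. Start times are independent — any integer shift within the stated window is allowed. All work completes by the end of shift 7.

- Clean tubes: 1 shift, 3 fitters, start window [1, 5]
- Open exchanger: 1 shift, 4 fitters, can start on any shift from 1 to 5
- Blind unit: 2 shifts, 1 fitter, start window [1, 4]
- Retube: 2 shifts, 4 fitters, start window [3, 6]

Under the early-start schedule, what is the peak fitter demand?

8

Early-start schedule: Clean tubes@1, Open exchanger@1, Blind unit@1, Retube@3.
Load per shift: shift 1: 8, shift 2: 1, shift 3: 4, shift 4: 4, shift 5: 0, shift 6: 0, shift 7: 0.
Peak is 8.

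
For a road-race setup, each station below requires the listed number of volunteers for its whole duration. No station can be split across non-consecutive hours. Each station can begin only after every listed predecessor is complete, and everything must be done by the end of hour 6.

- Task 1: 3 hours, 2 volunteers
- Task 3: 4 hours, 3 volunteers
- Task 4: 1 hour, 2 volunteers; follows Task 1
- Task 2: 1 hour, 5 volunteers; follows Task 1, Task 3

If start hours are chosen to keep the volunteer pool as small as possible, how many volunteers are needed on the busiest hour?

5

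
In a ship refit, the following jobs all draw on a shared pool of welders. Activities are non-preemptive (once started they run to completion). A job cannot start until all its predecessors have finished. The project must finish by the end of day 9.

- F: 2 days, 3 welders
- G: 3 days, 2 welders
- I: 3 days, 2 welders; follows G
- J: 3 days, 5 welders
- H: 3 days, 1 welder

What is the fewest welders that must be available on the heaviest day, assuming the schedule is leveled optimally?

Early-start (F@1, G@1, I@4, J@1, H@1) gives peak 11: d1:11  d2:11  d3:8  d4:2  d5:2  d6:2  d7:0  d8:0  d9:0.
Shift J→7, H→3.
Schedule F@1, G@1, I@4, J@7, H@3: d1:5  d2:5  d3:3  d4:3  d5:3  d6:2  d7:5  d8:5  d9:5 — peak 5.

5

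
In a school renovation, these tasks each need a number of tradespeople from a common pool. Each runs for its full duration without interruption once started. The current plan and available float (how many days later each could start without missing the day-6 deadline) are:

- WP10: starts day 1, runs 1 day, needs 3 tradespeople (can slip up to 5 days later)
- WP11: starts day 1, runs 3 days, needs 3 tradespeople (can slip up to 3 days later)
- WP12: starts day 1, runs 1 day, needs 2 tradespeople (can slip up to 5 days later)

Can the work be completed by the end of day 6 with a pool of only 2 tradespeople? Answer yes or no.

Total tradesperson-days = 14; over 6 days the average is 14/6 > 2, so some day must exceed 2.

no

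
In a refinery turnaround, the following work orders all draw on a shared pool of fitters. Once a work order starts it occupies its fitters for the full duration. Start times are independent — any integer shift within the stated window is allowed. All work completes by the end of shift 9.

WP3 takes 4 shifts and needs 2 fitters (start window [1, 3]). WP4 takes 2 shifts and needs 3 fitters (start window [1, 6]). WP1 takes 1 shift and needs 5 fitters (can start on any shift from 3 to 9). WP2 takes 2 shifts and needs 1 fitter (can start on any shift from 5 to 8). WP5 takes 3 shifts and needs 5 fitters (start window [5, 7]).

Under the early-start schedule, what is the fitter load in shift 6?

6

At early start, shift 6 has: WP2, WP5.
Demand: 1 + 5 = 6.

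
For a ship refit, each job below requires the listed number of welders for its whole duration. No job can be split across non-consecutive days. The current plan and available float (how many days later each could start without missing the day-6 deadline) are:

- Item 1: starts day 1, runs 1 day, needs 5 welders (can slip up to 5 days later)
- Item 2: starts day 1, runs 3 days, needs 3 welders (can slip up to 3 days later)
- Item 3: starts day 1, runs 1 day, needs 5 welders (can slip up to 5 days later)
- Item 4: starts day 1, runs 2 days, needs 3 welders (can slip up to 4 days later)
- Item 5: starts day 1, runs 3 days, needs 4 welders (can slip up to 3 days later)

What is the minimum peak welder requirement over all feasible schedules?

8

Early-start (Item 1@1, Item 2@1, Item 3@1, Item 4@1, Item 5@1) gives peak 20: d1:20  d2:10  d3:7  d4:0  d5:0  d6:0.
Shift Item 3→2, Item 4→3, Item 5→4.
Schedule Item 1@1, Item 2@1, Item 3@2, Item 4@3, Item 5@4: d1:8  d2:8  d3:6  d4:7  d5:4  d6:4 — peak 8.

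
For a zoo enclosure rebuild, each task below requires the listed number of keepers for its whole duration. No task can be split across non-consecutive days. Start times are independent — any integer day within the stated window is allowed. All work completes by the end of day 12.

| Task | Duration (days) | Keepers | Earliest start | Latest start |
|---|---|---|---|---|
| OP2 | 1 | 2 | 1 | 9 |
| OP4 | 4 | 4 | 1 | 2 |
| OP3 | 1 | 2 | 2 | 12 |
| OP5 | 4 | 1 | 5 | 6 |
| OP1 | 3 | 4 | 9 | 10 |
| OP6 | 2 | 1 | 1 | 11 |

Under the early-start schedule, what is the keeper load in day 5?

1

At early start, day 5 has: OP5.
Demand: 1 = 1.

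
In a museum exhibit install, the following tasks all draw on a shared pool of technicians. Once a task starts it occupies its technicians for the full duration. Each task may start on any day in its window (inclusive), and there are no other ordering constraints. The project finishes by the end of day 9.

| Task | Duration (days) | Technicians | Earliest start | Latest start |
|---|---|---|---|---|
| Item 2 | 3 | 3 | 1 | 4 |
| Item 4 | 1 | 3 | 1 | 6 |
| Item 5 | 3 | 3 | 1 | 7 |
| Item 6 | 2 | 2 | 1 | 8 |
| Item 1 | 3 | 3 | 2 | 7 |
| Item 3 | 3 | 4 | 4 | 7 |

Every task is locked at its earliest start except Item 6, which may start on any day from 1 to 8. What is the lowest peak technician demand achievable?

9

Item 6@1: d1:11  d2:11  d3:9  d4:7  d5:4  d6:4  d7:0  d8:0  d9:0 → peak 11
Item 6@2: d1:9  d2:11  d3:11  d4:7  d5:4  d6:4  d7:0  d8:0  d9:0 → peak 11
Item 6@3: d1:9  d2:9  d3:11  d4:9  d5:4  d6:4  d7:0  d8:0  d9:0 → peak 11
Item 6@4: d1:9  d2:9  d3:9  d4:9  d5:6  d6:4  d7:0  d8:0  d9:0 → peak 9
Item 6@5: d1:9  d2:9  d3:9  d4:7  d5:6  d6:6  d7:0  d8:0  d9:0 → peak 9
Item 6@6: d1:9  d2:9  d3:9  d4:7  d5:4  d6:6  d7:2  d8:0  d9:0 → peak 9
Item 6@7: d1:9  d2:9  d3:9  d4:7  d5:4  d6:4  d7:2  d8:2  d9:0 → peak 9
Item 6@8: d1:9  d2:9  d3:9  d4:7  d5:4  d6:4  d7:0  d8:2  d9:2 → peak 9
Best is Item 6@4, peak 9.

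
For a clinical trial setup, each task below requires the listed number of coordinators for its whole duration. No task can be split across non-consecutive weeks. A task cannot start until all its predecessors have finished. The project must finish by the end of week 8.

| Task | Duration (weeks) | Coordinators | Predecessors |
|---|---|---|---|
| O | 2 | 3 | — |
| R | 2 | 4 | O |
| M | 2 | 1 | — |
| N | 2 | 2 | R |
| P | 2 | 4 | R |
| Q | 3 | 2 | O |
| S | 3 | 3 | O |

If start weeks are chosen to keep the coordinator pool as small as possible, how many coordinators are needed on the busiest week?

7

Early-start (O@1, R@3, M@1, N@5, P@5, Q@3, S@3) gives peak 11: w1:4  w2:4  w3:9  w4:9  w5:11  w6:6  w7:0  w8:0.
Shift P→7, S→5.
Schedule O@1, R@3, M@1, N@5, P@7, Q@3, S@5: w1:4  w2:4  w3:6  w4:6  w5:7  w6:5  w7:7  w8:4 — peak 7.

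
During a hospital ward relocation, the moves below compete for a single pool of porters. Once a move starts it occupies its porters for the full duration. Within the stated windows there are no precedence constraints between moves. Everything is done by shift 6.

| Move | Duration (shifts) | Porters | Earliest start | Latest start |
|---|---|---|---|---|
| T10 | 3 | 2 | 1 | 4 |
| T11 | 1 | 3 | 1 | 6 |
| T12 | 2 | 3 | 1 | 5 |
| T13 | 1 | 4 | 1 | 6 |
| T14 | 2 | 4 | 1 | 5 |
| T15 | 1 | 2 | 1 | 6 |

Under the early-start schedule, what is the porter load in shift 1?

At early start, shift 1 has: T10, T11, T12, T13, T14, T15.
Demand: 2 + 3 + 3 + 4 + 4 + 2 = 18.

18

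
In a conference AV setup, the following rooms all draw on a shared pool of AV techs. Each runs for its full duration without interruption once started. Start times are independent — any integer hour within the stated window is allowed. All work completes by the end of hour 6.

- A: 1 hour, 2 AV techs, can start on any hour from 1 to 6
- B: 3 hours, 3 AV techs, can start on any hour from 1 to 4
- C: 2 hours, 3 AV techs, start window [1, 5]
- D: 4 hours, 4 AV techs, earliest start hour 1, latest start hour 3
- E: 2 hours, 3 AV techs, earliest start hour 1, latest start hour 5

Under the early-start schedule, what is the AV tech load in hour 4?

4

At early start, hour 4 has: D.
Demand: 4 = 4.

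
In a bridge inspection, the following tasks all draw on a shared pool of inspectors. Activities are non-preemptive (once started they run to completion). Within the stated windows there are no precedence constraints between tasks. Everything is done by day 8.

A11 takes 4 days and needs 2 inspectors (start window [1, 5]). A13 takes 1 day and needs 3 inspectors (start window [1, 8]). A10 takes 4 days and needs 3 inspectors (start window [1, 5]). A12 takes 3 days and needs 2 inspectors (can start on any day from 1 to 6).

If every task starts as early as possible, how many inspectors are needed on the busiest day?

Early-start schedule: A11@1, A13@1, A10@1, A12@1.
Load per day: day 1: 10, day 2: 7, day 3: 7, day 4: 5, day 5: 0, day 6: 0, day 7: 0, day 8: 0.
Peak is 10.

10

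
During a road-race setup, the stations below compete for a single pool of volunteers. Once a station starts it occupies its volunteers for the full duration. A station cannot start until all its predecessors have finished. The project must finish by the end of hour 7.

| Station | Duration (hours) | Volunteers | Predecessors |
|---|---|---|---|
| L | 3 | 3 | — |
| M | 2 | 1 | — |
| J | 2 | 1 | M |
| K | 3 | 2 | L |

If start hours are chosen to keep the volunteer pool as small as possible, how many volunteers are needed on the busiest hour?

3

Early-start (L@1, M@1, J@3, K@4) gives peak 4: h1:4  h2:4  h3:4  h4:3  h5:2  h6:2  h7:0.
Shift M→4, J→6.
Schedule L@1, M@4, J@6, K@4: h1:3  h2:3  h3:3  h4:3  h5:3  h6:3  h7:1 — peak 3.
Total volunteer-hours = 19 over 7 hours ⇒ peak ≥ ⌈19/7⌉ = 3, so 3 is optimal.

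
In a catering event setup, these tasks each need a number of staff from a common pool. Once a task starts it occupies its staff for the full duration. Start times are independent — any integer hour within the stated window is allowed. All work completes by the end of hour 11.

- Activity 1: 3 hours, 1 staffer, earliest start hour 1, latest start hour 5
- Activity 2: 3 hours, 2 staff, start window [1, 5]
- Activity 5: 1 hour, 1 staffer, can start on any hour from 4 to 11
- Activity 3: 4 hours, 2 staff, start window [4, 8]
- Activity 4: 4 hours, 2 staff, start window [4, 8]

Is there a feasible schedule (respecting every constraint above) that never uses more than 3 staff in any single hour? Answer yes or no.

Schedule Activity 1@1, Activity 2@1, Activity 5@4, Activity 3@4, Activity 4@8: h1:3  h2:3  h3:3  h4:3  h5:2  h6:2  h7:2  h8:2  h9:2  h10:2  h11:2 — peak 3 ≤ 3.

yes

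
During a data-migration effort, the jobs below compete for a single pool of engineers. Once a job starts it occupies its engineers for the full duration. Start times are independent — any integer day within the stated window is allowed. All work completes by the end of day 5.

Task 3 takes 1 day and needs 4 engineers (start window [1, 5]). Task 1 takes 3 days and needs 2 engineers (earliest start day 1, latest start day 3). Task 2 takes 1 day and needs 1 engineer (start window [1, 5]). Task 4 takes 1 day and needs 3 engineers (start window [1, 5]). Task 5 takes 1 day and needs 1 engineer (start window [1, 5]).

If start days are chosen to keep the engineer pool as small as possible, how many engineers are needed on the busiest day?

Early-start (Task 3@1, Task 1@1, Task 2@1, Task 4@1, Task 5@1) gives peak 11: d1:11  d2:2  d3:2  d4:0  d5:0.
Shift Task 1→2, Task 2→2, Task 4→5, Task 5→2.
Schedule Task 3@1, Task 1@2, Task 2@2, Task 4@5, Task 5@2: d1:4  d2:4  d3:2  d4:2  d5:3 — peak 4.

4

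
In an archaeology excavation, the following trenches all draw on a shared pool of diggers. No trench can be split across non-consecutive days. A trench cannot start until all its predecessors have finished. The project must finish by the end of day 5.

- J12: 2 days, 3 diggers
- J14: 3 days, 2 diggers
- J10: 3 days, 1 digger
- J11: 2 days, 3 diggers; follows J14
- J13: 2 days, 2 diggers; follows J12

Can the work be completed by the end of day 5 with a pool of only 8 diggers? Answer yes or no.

Schedule J12@1, J14@1, J10@1, J11@4, J13@3: d1:6  d2:6  d3:5  d4:5  d5:3 — peak 6 ≤ 8.

yes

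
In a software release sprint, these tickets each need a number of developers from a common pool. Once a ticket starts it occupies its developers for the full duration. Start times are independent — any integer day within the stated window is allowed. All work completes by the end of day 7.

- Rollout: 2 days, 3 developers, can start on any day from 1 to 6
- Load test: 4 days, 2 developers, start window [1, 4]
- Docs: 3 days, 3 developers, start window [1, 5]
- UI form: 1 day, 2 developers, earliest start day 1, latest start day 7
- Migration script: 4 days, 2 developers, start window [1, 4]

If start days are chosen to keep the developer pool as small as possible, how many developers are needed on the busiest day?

Early-start (Rollout@1, Load test@1, Docs@1, UI form@1, Migration script@1) gives peak 12: d1:12  d2:10  d3:7  d4:4  d5:0  d6:0  d7:0.
Shift Docs→5, UI form→3, Migration script→4.
Schedule Rollout@1, Load test@1, Docs@5, UI form@3, Migration script@4: d1:5  d2:5  d3:4  d4:4  d5:5  d6:5  d7:5 — peak 5.
Total developer-days = 33 over 7 days ⇒ peak ≥ ⌈33/7⌉ = 5, so 5 is optimal.

5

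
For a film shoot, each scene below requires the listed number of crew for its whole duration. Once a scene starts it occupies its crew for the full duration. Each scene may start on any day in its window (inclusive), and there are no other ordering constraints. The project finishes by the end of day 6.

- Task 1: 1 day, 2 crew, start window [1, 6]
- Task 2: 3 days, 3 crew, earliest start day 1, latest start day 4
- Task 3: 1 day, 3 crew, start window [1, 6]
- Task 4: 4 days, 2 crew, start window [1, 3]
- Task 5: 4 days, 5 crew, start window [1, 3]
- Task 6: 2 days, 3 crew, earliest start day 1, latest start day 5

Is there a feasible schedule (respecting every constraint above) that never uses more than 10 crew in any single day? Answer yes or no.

Schedule Task 1@1, Task 2@1, Task 3@1, Task 4@1, Task 5@2, Task 6@4: d1:10  d2:10  d3:10  d4:10  d5:8  d6:0 — peak 10 ≤ 10.

yes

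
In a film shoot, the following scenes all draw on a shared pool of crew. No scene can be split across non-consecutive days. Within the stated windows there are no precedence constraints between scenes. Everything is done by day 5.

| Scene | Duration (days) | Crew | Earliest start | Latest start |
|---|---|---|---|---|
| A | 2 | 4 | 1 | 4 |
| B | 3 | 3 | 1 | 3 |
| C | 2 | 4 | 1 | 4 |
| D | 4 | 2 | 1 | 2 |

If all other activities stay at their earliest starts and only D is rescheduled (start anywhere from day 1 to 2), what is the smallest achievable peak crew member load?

D@1: d1:13  d2:13  d3:5  d4:2  d5:0 → peak 13
D@2: d1:11  d2:13  d3:5  d4:2  d5:2 → peak 13
Best is D@1, peak 13.

13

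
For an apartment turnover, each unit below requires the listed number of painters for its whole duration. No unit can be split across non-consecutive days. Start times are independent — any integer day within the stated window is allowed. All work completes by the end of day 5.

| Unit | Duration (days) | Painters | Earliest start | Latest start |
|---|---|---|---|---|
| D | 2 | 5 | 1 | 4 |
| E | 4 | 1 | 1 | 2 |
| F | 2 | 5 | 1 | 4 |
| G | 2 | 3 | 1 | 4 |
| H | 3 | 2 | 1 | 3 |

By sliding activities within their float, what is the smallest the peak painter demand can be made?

9

Early-start (D@1, E@1, F@1, G@1, H@1) gives peak 16: d1:16  d2:16  d3:3  d4:1  d5:0.
Shift F→3, H→3.
Schedule D@1, E@1, F@3, G@1, H@3: d1:9  d2:9  d3:8  d4:8  d5:2 — peak 9.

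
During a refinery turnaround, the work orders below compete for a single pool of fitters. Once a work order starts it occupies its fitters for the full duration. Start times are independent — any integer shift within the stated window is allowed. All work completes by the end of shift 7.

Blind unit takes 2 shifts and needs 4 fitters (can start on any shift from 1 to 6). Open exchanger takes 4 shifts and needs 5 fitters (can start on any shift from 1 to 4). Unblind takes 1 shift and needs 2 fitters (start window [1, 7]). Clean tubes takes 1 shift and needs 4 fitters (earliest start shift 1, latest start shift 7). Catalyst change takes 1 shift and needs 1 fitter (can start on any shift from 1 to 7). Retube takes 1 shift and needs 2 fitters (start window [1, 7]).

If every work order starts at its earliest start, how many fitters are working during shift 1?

At early start, shift 1 has: Blind unit, Open exchanger, Unblind, Clean tubes, Catalyst change, Retube.
Demand: 4 + 5 + 2 + 4 + 1 + 2 = 18.

18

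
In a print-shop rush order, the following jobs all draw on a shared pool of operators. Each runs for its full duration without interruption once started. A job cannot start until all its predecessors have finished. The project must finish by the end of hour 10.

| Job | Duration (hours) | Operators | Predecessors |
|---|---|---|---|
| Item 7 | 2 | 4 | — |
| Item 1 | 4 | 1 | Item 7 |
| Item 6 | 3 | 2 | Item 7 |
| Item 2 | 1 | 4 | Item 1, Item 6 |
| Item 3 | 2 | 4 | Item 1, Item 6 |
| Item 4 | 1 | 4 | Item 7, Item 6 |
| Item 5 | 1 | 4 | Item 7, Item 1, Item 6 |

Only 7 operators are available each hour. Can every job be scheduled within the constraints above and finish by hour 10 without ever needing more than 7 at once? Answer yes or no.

yes

Schedule Item 7@1, Item 1@3, Item 6@3, Item 2@7, Item 3@8, Item 4@6, Item 5@10: h1:4  h2:4  h3:3  h4:3  h5:3  h6:5  h7:4  h8:4  h9:4  h10:4 — peak 5 ≤ 7.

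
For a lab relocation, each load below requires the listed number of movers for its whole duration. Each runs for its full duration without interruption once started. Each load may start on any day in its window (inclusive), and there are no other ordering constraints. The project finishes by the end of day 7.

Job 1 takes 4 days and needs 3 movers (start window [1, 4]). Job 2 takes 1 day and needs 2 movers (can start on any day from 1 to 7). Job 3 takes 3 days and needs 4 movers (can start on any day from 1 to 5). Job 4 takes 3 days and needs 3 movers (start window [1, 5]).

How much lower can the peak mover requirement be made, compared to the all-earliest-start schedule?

Early-start peak: d1:12  d2:10  d3:10  d4:3  d5:0  d6:0  d7:0 ⇒ 12.
Leveled (Job 1@1, Job 2@1, Job 3@5, Job 4@2): d1:5  d2:6  d3:6  d4:6  d5:4  d6:4  d7:4 ⇒ 6.
Reduction 12 − 6 = 6.

6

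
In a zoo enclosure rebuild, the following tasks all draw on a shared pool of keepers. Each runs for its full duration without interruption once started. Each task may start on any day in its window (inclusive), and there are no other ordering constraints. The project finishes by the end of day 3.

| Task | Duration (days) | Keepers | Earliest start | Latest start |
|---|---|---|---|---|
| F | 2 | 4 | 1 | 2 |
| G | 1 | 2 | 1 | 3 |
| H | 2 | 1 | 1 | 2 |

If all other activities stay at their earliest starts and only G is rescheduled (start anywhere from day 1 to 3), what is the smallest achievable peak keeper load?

5

G@1: d1:7  d2:5  d3:0 → peak 7
G@2: d1:5  d2:7  d3:0 → peak 7
G@3: d1:5  d2:5  d3:2 → peak 5
Best is G@3, peak 5.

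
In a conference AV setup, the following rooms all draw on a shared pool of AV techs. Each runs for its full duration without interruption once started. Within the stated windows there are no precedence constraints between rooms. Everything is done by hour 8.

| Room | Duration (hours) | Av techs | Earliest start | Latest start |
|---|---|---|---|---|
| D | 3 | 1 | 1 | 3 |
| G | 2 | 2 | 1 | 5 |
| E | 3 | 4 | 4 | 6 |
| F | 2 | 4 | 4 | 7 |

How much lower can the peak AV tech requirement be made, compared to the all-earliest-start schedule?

4

Early-start peak: h1:3  h2:3  h3:1  h4:8  h5:8  h6:4  h7:0  h8:0 ⇒ 8.
Leveled (D@1, G@1, E@4, F@7): h1:3  h2:3  h3:1  h4:4  h5:4  h6:4  h7:4  h8:4 ⇒ 4.
Reduction 8 − 4 = 4.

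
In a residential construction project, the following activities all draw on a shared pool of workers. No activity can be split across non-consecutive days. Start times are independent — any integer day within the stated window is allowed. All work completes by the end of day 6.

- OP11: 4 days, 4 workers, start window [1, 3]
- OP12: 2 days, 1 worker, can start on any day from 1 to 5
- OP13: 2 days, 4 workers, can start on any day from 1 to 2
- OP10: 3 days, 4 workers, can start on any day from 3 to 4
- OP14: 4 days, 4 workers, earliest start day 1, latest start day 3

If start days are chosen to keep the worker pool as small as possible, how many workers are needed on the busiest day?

12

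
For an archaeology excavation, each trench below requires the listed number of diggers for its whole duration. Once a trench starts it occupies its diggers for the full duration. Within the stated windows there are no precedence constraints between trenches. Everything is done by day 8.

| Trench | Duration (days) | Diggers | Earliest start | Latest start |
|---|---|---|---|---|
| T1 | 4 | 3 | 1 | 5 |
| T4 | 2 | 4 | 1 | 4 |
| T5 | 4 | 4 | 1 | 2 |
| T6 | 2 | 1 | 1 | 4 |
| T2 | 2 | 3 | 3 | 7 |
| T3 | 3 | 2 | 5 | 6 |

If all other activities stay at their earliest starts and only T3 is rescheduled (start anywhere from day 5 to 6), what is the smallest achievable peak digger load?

12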